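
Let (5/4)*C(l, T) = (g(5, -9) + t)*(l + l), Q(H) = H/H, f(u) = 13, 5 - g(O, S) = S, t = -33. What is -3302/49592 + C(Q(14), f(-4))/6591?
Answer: -58177697/817152180 ≈ -0.071196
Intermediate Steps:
g(O, S) = 5 - S
Q(H) = 1
C(l, T) = -152*l/5 (C(l, T) = 4*(((5 - 1*(-9)) - 33)*(l + l))/5 = 4*(((5 + 9) - 33)*(2*l))/5 = 4*((14 - 33)*(2*l))/5 = 4*(-38*l)/5 = -152*l/5)
-3302/49592 + C(Q(14), f(-4))/6591 = -3302/49592 - 152/5*1/6591 = -3302*1/49592 - 152/5*1/6591 = -1651/24796 - 152/32955 = -58177697/817152180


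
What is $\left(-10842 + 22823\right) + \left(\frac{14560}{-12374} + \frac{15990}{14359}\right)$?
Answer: $\frac{1064376049083}{88839133} \approx 11981.0$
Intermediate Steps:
$\left(-10842 + 22823\right) + \left(\frac{14560}{-12374} + \frac{15990}{14359}\right) = 11981 + \left(14560 \left(- \frac{1}{12374}\right) + 15990 \cdot \frac{1}{14359}\right) = 11981 + \left(- \frac{7280}{6187} + \frac{15990}{14359}\right) = 11981 - \frac{5603390}{88839133} = \frac{1064376049083}{88839133}$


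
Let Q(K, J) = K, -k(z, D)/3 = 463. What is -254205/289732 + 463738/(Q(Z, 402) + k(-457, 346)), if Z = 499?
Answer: -67292990333/128930740 ≈ -521.93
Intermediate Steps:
k(z, D) = -1389 (k(z, D) = -3*463 = -1389)
-254205/289732 + 463738/(Q(Z, 402) + k(-457, 346)) = -254205/289732 + 463738/(499 - 1389) = -254205*1/289732 + 463738/(-890) = -254205/289732 + 463738*(-1/890) = -254205/289732 - 231869/445 = -67292990333/128930740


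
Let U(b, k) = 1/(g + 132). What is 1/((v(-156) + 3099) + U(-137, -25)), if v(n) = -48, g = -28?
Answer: 104/317305 ≈ 0.00032776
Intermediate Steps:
U(b, k) = 1/104 (U(b, k) = 1/(-28 + 132) = 1/104)
1/((v(-156) + 3099) + U(-137, -25)) = 1/((-48 + 3099) + 1/104) = 1/(3051 + 1/104) = 1/(317305/104) = 104/317305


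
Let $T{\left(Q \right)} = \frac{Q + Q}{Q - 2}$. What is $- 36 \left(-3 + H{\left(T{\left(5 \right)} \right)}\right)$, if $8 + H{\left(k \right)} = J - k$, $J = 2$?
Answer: $444$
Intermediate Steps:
$T{\left(Q \right)} = \frac{2 Q}{-2 + Q}$
$H{\left(k \right)} = -6 - k$ ($H{\left(k \right)} = -8 - \left(-2 + k\right) = -6 - k$)
$- 36 \left(-3 + H{\left(T{\left(5 \right)} \right)}\right) = - 36 \left(-3 - \left(6 + 2 \cdot 5 \frac{1}{-2 + 5}\right)\right) = - 36 \left(-3 - \left(6 + 2 \cdot 5 \cdot \frac{1}{3}\right)\right) = - 36 \left(-3 - \frac{28}{3}\right) = \left(-36\right) \left(- \frac{37}{3}\right) = 444$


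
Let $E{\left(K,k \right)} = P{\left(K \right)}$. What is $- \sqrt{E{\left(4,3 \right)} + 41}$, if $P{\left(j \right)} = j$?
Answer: $- 3 \sqrt{5} \approx -6.7082$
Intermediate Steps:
$E{\left(K,k \right)} = K$
$- \sqrt{E{\left(4,3 \right)} + 41} = - \sqrt{4 + 41} = - \sqrt{45} = - 3 \sqrt{5}$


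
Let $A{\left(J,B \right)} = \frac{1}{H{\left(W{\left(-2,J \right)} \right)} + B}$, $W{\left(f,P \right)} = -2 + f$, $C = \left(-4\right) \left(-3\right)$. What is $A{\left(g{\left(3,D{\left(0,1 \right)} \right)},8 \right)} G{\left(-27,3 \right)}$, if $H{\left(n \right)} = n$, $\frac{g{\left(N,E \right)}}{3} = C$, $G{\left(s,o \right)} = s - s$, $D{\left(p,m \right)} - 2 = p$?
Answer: $0$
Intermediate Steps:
$D{\left(p,m \right)} = 2 + p$
$C = 12$
$G{\left(s,o \right)} = 0$
$g{\left(N,E \right)} = 36$ ($g{\left(N,E \right)} = 3 \cdot 12 = 36$)
$A{\left(J,B \right)} = \frac{1}{-4 + B}$ ($A{\left(J,B \right)} = \frac{1}{\left(-2 - 2\right) + B} = \frac{1}{-4 + B}$)
$A{\left(g{\left(3,D{\left(0,1 \right)} \right)},8 \right)} G{\left(-27,3 \right)} = \frac{1}{-4 + 8} \cdot 0 = \frac{1}{4} \cdot 0 = 0$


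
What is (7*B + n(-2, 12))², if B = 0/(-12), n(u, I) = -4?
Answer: 16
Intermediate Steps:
B = 0 (B = 0*(-1/12) = 0)
(7*B + n(-2, 12))² = (7*0 - 4)² = (0 - 4)² = (-4)² = 16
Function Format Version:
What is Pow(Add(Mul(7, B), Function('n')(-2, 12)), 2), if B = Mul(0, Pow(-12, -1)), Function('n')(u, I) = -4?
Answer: 16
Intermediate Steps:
B = 0 (B = Mul(0, Rational(-1, 12)) = 0)
Pow(Add(Mul(7, B), Function('n')(-2, 12)), 2) = Pow(Add(Mul(7, 0), -4), 2) = Pow(Add(0, -4), 2) = Pow(-4, 2) = 16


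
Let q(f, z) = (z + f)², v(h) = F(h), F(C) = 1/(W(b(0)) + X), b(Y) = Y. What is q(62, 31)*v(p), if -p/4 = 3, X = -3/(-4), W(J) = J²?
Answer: 11532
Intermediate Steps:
X = ¾ (X = -3*(-¼) = ¾ ≈ 0.75000)
p = -12 (p = -4*3 = -12)
F(C) = 4/3 (F(C) = 1/(0² + ¾) = 1/(0 + ¾) = 1/(¾) = 4/3)
v(h) = 4/3
q(f, z) = (f + z)²
q(62, 31)*v(p) = (62 + 31)²*(4/3) = 93²*(4/3) = 8649*(4/3) = 11532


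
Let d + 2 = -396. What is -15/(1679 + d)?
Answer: -5/427 ≈ -0.011710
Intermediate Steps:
d = -398 (d = -2 - 396 = -398)
-15/(1679 + d) = -15/(1679 - 398) = -15/1281 = -15*1/1281 = -5/427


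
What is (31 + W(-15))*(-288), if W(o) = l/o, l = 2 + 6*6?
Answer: -40992/5 ≈ -8198.4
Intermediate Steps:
l = 38 (l = 2 + 36 = 38)
W(o) = 38/o
(31 + W(-15))*(-288) = (31 + 38/(-15))*(-288) = (31 + 38*(-1/15))*(-288) = (31 - 38/15)*(-288) = (427/15)*(-288) = -40992/5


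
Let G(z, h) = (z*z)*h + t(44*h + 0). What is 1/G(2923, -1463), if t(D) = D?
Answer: -1/12499832499 ≈ -8.0001e-11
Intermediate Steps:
G(z, h) = 44*h + h*z² (G(z, h) = (z*z)*h + (44*h + 0) = z²*h + 44*h = h*z² + 44*h = 44*h + h*z²)
1/G(2923, -1463) = 1/(-1463*(44 + 2923²)) = 1/(-1463*(44 + 8543929)) = 1/(-1463*8543973) = 1/(-12499832499) = -1/12499832499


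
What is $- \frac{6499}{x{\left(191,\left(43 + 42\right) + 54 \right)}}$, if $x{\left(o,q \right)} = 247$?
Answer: $- \frac{6499}{247} \approx -26.312$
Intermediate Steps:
$- \frac{6499}{x{\left(191,\left(43 + 42\right) + 54 \right)}} = - \frac{6499}{247}$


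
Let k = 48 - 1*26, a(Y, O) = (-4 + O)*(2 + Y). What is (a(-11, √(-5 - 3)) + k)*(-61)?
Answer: -3538 + 1098*I*√2 ≈ -3538.0 + 1552.8*I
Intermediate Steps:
k = 22 (k = 48 - 26 = 22)
(a(-11, √(-5 - 3)) + k)*(-61) = ((-8 - 4*(-11) + 2*√(-5 - 3) + √(-5 - 3)*(-11)) + 22)*(-61) = ((-8 + 44 + 2*√(-8) + √(-8)*(-11)) + 22)*(-61) = ((-8 + 44 + 2*(2*I*√2) + (2*I*√2)*(-11)) + 22)*(-61) = ((-8 + 44 + 4*I*√2 - 22*I*√2) + 22)*(-61) = ((36 - 18*I*√2) + 22)*(-61) = (58 - 18*I*√2)*(-61) = -3538 + 1098*I*√2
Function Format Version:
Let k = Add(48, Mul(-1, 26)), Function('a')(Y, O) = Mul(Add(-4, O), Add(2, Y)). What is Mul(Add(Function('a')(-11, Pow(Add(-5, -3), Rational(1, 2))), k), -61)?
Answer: Add(-3538, Mul(1098, I, Pow(2, Rational(1, 2)))) ≈ Add(-3538.0, Mul(1552.8, I))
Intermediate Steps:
k = 22 (k = Add(48, -26) = 22)
Mul(Add(Function('a')(-11, Pow(Add(-5, -3), Rational(1, 2))), k), -61) = Mul(Add(Add(-8, Mul(-4, -11), Mul(2, Pow(Add(-5, -3), Rational(1, 2))), Mul(Pow(Add(-5, -3), Rational(1, 2)), -11)), 22), -61) = Mul(Add(Add(-8, 44, Mul(2, Pow(-8, Rational(1, 2))), Mul(Pow(-8, Rational(1, 2)), -11)), 22), -61) = Mul(Add(Add(-8, 44, Mul(2, Mul(2, I, Pow(2, Rational(1, 2)))), Mul(Mul(2, I, Pow(2, Rational(1, 2))), -11)), 22), -61) = Mul(Add(Add(-8, 44, Mul(4, I, Pow(2, Rational(1, 2))), Mul(-22, I, Pow(2, Rational(1, 2)))), 22), -61) = Mul(Add(Add(36, Mul(-18, I, Pow(2, Rational(1, 2)))), 22), -61) = Mul(Add(58, Mul(-18, I, Pow(2, Rational(1, 2)))), -61) = Add(-3538, Mul(1098, I, Pow(2, Rational(1, 2))))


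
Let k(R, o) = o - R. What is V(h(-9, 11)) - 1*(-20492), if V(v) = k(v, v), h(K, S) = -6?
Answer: 20492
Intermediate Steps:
V(v) = 0 (V(v) = v - v = 0)
V(h(-9, 11)) - 1*(-20492) = 0 - 1*(-20492) = 0 + 20492 = 20492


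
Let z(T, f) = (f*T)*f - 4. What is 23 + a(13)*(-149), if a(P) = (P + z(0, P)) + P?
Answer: -3255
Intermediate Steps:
z(T, f) = -4 + T*f² (z(T, f) = (T*f)*f - 4 = T*f² - 4 = -4 + T*f²)
a(P) = -4 + 2*P (a(P) = (P + (-4 + 0*P²)) + P = (P + (-4 + 0)) + P = (P - 4) + P = (-4 + P) + P = -4 + 2*P)
23 + a(13)*(-149) = 23 + (-4 + 2*13)*(-149) = 23 + (-4 + 26)*(-149) = 23 + 22*(-149) = 23 - 3278 = -3255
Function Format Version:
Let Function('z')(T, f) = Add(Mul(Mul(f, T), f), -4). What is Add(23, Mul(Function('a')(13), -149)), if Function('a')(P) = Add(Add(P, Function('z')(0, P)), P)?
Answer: -3255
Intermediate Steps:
Function('z')(T, f) = Add(-4, Mul(T, Pow(f, 2))) (Function('z')(T, f) = Add(Mul(Mul(T, f), f), -4) = Add(Mul(T, Pow(f, 2)), -4) = Add(-4, Mul(T, Pow(f, 2))))
Function('a')(P) = Add(-4, Mul(2, P)) (Function('a')(P) = Add(Add(P, Add(-4, Mul(0, Pow(P, 2)))), P) = Add(Add(P, Add(-4, 0)), P) = Add(Add(P, -4), P) = Add(Add(-4, P), P) = Add(-4, Mul(2, P)))
Add(23, Mul(Function('a')(13), -149)) = Add(23, Mul(Add(-4, Mul(2, 13)), -149)) = Add(23, Mul(Add(-4, 26), -149)) = Add(23, Mul(22, -149)) = Add(23, -3278) = -3255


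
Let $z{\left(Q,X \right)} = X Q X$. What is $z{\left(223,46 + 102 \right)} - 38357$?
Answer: $4846235$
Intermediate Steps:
$z{\left(Q,X \right)} = Q X^{2}$ ($z{\left(Q,X \right)} = Q X X = Q X^{2}$)
$z{\left(223,46 + 102 \right)} - 38357 = 223 \left(46 + 102\right)^{2} - 38357 = 223 \cdot 148^{2} - 38357 = 223 \cdot 21904 - 38357 = 4884592 - 38357 = 4846235$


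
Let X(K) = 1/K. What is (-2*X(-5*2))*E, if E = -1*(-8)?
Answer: 8/5 ≈ 1.6000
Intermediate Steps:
E = 8
(-2*X(-5*2))*E = -2/((-5*2))*8 = -2/(-10)*8 = -2*(-⅒)*8 = (⅕)*8 = 8/5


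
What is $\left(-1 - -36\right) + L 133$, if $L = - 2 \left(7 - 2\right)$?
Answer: $-1295$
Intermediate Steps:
$L = -10$ ($L = \left(-2\right) 5 = -10$)
$\left(-1 - -36\right) + L 133 = \left(-1 - -36\right) - 1330 = \left(-1 + 36\right) - 1330 = 35 - 1330 = -1295$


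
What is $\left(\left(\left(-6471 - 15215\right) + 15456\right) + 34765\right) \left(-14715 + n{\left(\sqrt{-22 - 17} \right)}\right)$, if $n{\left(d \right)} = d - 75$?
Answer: $-422032650 + 28535 i \sqrt{39} \approx -4.2203 \cdot 10^{8} + 1.782 \cdot 10^{5} i$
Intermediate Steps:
$n{\left(d \right)} = -75 + d$
$\left(\left(\left(-6471 - 15215\right) + 15456\right) + 34765\right) \left(-14715 + n{\left(\sqrt{-22 - 17} \right)}\right) = \left(\left(\left(-6471 - 15215\right) + 15456\right) + 34765\right) \left(-14715 - \left(75 - \sqrt{-22 - 17}\right)\right) = \left(\left(-21686 + 15456\right) + 34765\right) \left(-14715 - \left(75 - \sqrt{-39}\right)\right) = \left(-6230 + 34765\right) \left(-14715 - \left(75 - i \sqrt{39}\right)\right) = 28535 \left(-14790 + i \sqrt{39}\right) = -422032650 + 28535 i \sqrt{39}$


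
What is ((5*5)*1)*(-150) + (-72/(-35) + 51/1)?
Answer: -129393/35 ≈ -3696.9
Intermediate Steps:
((5*5)*1)*(-150) + (-72/(-35) + 51/1) = (25*1)*(-150) + (-72*(-1/35) + 51*1) = 25*(-150) + (72/35 + 51) = -3750 + 1857/35 = -129393/35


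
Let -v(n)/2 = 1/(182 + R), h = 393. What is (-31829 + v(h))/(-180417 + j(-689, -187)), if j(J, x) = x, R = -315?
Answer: 4233255/24020332 ≈ 0.17624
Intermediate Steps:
v(n) = 2/133 (v(n) = -2/(182 - 315) = -2/(-133) = -2*(-1/133) = 2/133)
(-31829 + v(h))/(-180417 + j(-689, -187)) = (-31829 + 2/133)/(-180417 - 187) = -4233255/133/(-180604) = -4233255/133*(-1/180604) = 4233255/24020332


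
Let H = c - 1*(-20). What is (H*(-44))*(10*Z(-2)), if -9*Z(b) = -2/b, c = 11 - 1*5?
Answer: 11440/9 ≈ 1271.1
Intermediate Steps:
c = 6 (c = 11 - 5 = 6)
Z(b) = 2/(9*b) (Z(b) = -(-2)/(9*b) = 2/(9*b))
H = 26 (H = 6 - 1*(-20) = 6 + 20 = 26)
(H*(-44))*(10*Z(-2)) = (26*(-44))*(10*((2/9)/(-2))) = -11440*(2/9)*(-½) = -11440*(-1)/9 = -1144*(-10/9) = 11440/9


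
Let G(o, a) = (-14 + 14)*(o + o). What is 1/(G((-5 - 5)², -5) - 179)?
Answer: -1/179 ≈ -0.0055866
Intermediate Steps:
G(o, a) = 0 (G(o, a) = 0*(2*o) = 0)
1/(G((-5 - 5)², -5) - 179) = 1/(0 - 179) = 1/(-179) = -1/179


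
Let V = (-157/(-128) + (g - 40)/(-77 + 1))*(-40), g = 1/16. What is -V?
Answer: 21305/304 ≈ 70.082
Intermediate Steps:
g = 1/16 ≈ 0.062500
V = -21305/304 (V = (-157/(-128) + (1/16 - 40)/(-77 + 1))*(-40) = (-157*(-1/128) - 639/16/(-76))*(-40) = (157/128 - 639/16*(-1/76))*(-40) = (157/128 + 639/1216)*(-40) = (4261/2432)*(-40) = -21305/304 ≈ -70.082)
-V = -1*(-21305/304) = 21305/304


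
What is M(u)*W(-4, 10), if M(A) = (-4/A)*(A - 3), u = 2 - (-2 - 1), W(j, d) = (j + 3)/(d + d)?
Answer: 2/25 ≈ 0.080000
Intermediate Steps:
W(j, d) = (3 + j)/(2*d) (W(j, d) = (3 + j)/((2*d)) = (3 + j)*(1/(2*d)) = (3 + j)/(2*d))
u = 5 (u = 2 - 1*(-3) = 2 + 3 = 5)
M(A) = -4*(-3 + A)/A (M(A) = (-4/A)*(-3 + A) = -4*(-3 + A)/A)
M(u)*W(-4, 10) = (-4 + 12/5)*((½)*(3 - 4)/10) = (-4 + 12*(⅕))*((½)*(⅒)*(-1)) = (-4 + 12/5)*(-1/20) = -8/5*(-1/20) = 2/25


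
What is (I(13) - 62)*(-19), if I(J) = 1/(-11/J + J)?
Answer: 185877/158 ≈ 1176.4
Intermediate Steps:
I(J) = 1/(J - 11/J)
(I(13) - 62)*(-19) = (13/(-11 + 13²) - 62)*(-19) = (13/(-11 + 169) - 62)*(-19) = (13/158 - 62)*(-19) = -9783/158*(-19) = 185877/158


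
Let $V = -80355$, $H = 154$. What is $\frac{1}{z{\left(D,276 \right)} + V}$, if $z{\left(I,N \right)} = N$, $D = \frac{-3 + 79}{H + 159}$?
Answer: $- \frac{1}{80079} \approx -1.2488 \cdot 10^{-5}$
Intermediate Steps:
$D = \frac{76}{313}$ ($D = \frac{-3 + 79}{154 + 159} = \frac{76}{313} \approx 0.24281$)
$\frac{1}{z{\left(D,276 \right)} + V} = \frac{1}{276 - 80355} = \frac{1}{-80079} = - \frac{1}{80079}$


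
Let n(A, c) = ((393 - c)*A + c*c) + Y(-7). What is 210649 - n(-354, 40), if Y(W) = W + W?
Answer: 334025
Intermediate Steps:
Y(W) = 2*W
n(A, c) = -14 + c² + A*(393 - c) (n(A, c) = ((393 - c)*A + c*c) + 2*(-7) = (A*(393 - c) + c²) - 14 = (c² + A*(393 - c)) - 14 = -14 + c² + A*(393 - c))
210649 - n(-354, 40) = 210649 - (-14 + 40² + 393*(-354) - 1*(-354)*40) = 210649 - (-14 + 1600 - 139122 + 14160) = 210649 - 1*(-123376) = 210649 + 123376 = 334025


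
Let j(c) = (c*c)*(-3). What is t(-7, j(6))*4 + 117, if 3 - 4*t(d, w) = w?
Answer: 228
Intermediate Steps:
j(c) = -3*c² (j(c) = c²*(-3) = -3*c²)
t(d, w) = ¾ - w/4
t(-7, j(6))*4 + 117 = (¾ - (-3)*6²/4)*4 + 117 = (¾ - (-3)*36/4)*4 + 117 = (¾ - ¼*(-108))*4 + 117 = (¾ + 27)*4 + 117 = (111/4)*4 + 117 = 111 + 117 = 228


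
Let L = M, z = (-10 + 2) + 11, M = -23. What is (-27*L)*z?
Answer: 1863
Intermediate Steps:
z = 3 (z = -8 + 11 = 3)
L = -23
(-27*L)*z = -27*(-23)*3 = 621*3 = 1863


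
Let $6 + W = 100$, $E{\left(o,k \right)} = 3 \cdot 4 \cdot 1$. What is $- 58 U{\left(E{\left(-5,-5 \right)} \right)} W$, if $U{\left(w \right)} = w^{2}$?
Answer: $-785088$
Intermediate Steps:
$E{\left(o,k \right)} = 12$ ($E{\left(o,k \right)} = 12 \cdot 1 = 12$)
$W = 94$ ($W = -6 + 100 = 94$)
$- 58 U{\left(E{\left(-5,-5 \right)} \right)} W = - 58 \cdot 12^{2} \cdot 94 = \left(-58\right) 144 \cdot 94 = \left(-8352\right) 94 = -785088$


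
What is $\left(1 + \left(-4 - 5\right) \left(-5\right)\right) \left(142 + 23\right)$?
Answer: $7590$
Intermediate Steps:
$\left(1 + \left(-4 - 5\right) \left(-5\right)\right) \left(142 + 23\right) = \left(1 + \left(-4 - 5\right) \left(-5\right)\right) 165 = \left(1 - -45\right) 165 = \left(1 + 45\right) 165 = 46 \cdot 165 = 7590$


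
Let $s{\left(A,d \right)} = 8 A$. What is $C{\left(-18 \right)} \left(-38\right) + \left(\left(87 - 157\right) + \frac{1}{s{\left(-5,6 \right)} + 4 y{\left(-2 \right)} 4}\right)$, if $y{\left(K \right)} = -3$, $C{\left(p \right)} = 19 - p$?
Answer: $- \frac{129889}{88} \approx -1476.0$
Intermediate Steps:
$C{\left(-18 \right)} \left(-38\right) + \left(\left(87 - 157\right) + \frac{1}{s{\left(-5,6 \right)} + 4 y{\left(-2 \right)} 4}\right) = \left(19 - -18\right) \left(-38\right) + \left(\left(87 - 157\right) + \frac{1}{8 \left(-5\right) + 4 \left(-3\right) 4}\right) = \left(19 + 18\right) \left(-38\right) - \left(70 - \frac{1}{-40 - 48}\right) = 37 \left(-38\right) - \left(70 - \frac{1}{-40 - 48}\right) = -1406 - \left(70 - \frac{1}{-88}\right) = -1406 - \frac{6161}{88} = - \frac{129889}{88}$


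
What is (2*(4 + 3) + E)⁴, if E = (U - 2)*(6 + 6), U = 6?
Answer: 14776336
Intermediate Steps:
E = 48 (E = (6 - 2)*(6 + 6) = 4*12 = 48)
(2*(4 + 3) + E)⁴ = (2*(4 + 3) + 48)⁴ = (2*7 + 48)⁴ = (14 + 48)⁴ = 62⁴ = 14776336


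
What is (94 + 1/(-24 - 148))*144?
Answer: 582012/43 ≈ 13535.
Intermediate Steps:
(94 + 1/(-24 - 148))*144 = (94 + 1/(-172))*144 = (94 - 1/172)*144 = (16167/172)*144 = 582012/43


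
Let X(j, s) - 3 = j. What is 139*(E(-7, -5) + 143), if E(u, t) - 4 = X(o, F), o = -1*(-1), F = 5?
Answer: 20989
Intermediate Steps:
o = 1
X(j, s) = 3 + j
E(u, t) = 8 (E(u, t) = 4 + (3 + 1) = 4 + 4 = 8)
139*(E(-7, -5) + 143) = 139*(8 + 143) = 139*151 = 20989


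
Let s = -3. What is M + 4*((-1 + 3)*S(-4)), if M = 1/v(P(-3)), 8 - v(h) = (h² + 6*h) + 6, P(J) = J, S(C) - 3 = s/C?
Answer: 331/11 ≈ 30.091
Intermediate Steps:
S(C) = 3 - 3/C
v(h) = 2 - h² - 6*h (v(h) = 8 - ((h² + 6*h) + 6) = 8 - (6 + h² + 6*h) = 8 + (-6 - h² - 6*h) = 2 - h² - 6*h)
M = 1/11 (M = 1/(2 - 1*(-3)² - 6*(-3)) = 1/(2 - 1*9 + 18) = 1/(2 - 9 + 18) = 1/11 ≈ 0.090909)
M + 4*((-1 + 3)*S(-4)) = 1/11 + 4*((-1 + 3)*(3 - 3/(-4))) = 1/11 + 4*(2*(3 - 3*(-¼))) = 1/11 + 4*(2*(3 + ¾)) = 1/11 + 4*(2*(15/4)) = 1/11 + 4*(15/2) = 1/11 + 30 = 331/11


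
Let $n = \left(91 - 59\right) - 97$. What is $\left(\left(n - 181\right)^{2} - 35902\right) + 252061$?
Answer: $276675$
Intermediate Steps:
$n = -65$ ($n = 32 - 97 = -65$)
$\left(\left(n - 181\right)^{2} - 35902\right) + 252061 = \left(\left(-65 - 181\right)^{2} - 35902\right) + 252061 = \left(\left(-246\right)^{2} + \left(-86074 + 50172\right)\right) + 252061 = \left(60516 - 35902\right) + 252061 = 24614 + 252061 = 276675$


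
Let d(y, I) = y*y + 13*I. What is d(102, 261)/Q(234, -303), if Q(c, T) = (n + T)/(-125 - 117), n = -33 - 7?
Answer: 476982/49 ≈ 9734.3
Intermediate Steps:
n = -40
d(y, I) = y² + 13*I
Q(c, T) = 20/121 - T/242 (Q(c, T) = (-40 + T)/(-125 - 117) = (-40 + T)/(-242) = (-40 + T)*(-1/242) = 20/121 - T/242)
d(102, 261)/Q(234, -303) = (102² + 13*261)/(20/121 - 1/242*(-303)) = (10404 + 3393)/(20/121 + 303/242) = 13797/(343/242) = 13797*(242/343) = 476982/49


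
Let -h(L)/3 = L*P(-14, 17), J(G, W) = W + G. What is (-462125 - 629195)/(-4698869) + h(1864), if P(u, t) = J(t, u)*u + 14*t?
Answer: -5150109696488/4698869 ≈ -1.0960e+6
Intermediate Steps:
J(G, W) = G + W
P(u, t) = 14*t + u*(t + u) (P(u, t) = (t + u)*u + 14*t = u*(t + u) + 14*t = 14*t + u*(t + u))
h(L) = -588*L (h(L) = -3*L*(14*17 - 14*(17 - 14)) = -3*L*(238 - 14*3) = -3*L*(238 - 42) = -3*L*196 = -588*L)
(-462125 - 629195)/(-4698869) + h(1864) = (-462125 - 629195)/(-4698869) - 588*1864 = -1091320*(-1/4698869) - 1096032 = 1091320/4698869 - 1096032 = -5150109696488/4698869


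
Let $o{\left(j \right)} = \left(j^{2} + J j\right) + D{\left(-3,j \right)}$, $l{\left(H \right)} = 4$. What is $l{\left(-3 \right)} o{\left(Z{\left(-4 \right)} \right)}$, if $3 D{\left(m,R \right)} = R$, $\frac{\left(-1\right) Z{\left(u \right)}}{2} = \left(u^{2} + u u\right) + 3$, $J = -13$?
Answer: $\frac{69440}{3} \approx 23147.0$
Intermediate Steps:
$Z{\left(u \right)} = -6 - 4 u^{2}$ ($Z{\left(u \right)} = - 2 \left(\left(u^{2} + u u\right) + 3\right) = - 2 \left(\left(u^{2} + u^{2}\right) + 3\right) = - 2 \left(2 u^{2} + 3\right) = - 2 \left(3 + 2 u^{2}\right) = -6 - 4 u^{2}$)
$D{\left(m,R \right)} = \frac{R}{3}$
$o{\left(j \right)} = j^{2} - \frac{38 j}{3}$ ($o{\left(j \right)} = \left(j^{2} - 13 j\right) + \frac{j}{3} = j^{2} - \frac{38 j}{3}$)
$l{\left(-3 \right)} o{\left(Z{\left(-4 \right)} \right)} = 4 \frac{\left(-6 - 4 \left(-4\right)^{2}\right) \left(-38 + 3 \left(-6 - 4 \left(-4\right)^{2}\right)\right)}{3} = 4 \frac{\left(-6 - 64\right) \left(-38 + 3 \left(-6 - 64\right)\right)}{3} = 4 \cdot \frac{1}{3} \left(-70\right) \left(-38 + 3 \left(-70\right)\right) = 4 \cdot \frac{1}{3} \left(-70\right) \left(-38 - 210\right) = 4 \cdot \frac{1}{3} \left(-70\right) \left(-248\right) = 4 \cdot \frac{17360}{3} = \frac{69440}{3}$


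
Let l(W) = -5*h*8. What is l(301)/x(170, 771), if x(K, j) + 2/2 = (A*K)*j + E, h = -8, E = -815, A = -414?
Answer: -80/13565949 ≈ -5.8971e-6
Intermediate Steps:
x(K, j) = -816 - 414*K*j (x(K, j) = -1 + ((-414*K)*j - 815) = -1 + (-414*K*j - 815) = -1 + (-815 - 414*K*j) = -816 - 414*K*j)
l(W) = 320 (l(W) = -5*(-8)*8 = 40*8 = 320)
l(301)/x(170, 771) = 320/(-816 - 414*170*771) = 320/(-816 - 54262980) = 320/(-54263796) = 320*(-1/54263796) = -80/13565949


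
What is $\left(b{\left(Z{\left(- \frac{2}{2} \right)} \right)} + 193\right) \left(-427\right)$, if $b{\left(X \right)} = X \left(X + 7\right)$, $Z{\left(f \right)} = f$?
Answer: $-79849$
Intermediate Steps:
$b{\left(X \right)} = X \left(7 + X\right)$
$\left(b{\left(Z{\left(- \frac{2}{2} \right)} \right)} + 193\right) \left(-427\right) = \left(- \frac{2}{2} \left(7 - \frac{2}{2}\right) + 193\right) \left(-427\right) = \left(\left(-2\right) \frac{1}{2} \left(7 - 1\right) + 193\right) \left(-427\right) = \left(- (7 - 1) + 193\right) \left(-427\right) = \left(\left(-1\right) 6 + 193\right) \left(-427\right) = \left(-6 + 193\right) \left(-427\right) = 187 \left(-427\right) = -79849$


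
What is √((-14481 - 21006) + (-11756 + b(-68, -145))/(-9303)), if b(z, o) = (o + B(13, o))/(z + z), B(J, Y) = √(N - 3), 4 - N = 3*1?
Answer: √(-14200959534462750 + 316302*I*√2)/632604 ≈ 2.9669e-9 + 188.38*I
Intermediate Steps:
N = 1 (N = 4 - 3 = 1)
B(J, Y) = I*√2 (B(J, Y) = √(1 - 3) = √(-2) = I*√2)
b(z, o) = (o + I*√2)/(2*z) (b(z, o) = (o + I*√2)/(z + z) = (o + I*√2)/((2*z)) = (o + I*√2)*(1/(2*z)) = (o + I*√2)/(2*z))
√((-14481 - 21006) + (-11756 + b(-68, -145))/(-9303)) = √((-14481 - 21006) + (-11756 + (½)*(-145 + I*√2)/(-68))/(-9303)) = √(-35487 + (-11756 + (½)*(-1/68)*(-145 + I*√2))*(-1/9303)) = √(-35487 + (-11756 + (145/136 - I*√2/136))*(-1/9303)) = √(-35487 + (-1598671/136 - I*√2/136)*(-1/9303)) = √(-35487 + (1598671/1265208 + I*√2/1265208)) = √(-44896837625/1265208 + I*√2/1265208)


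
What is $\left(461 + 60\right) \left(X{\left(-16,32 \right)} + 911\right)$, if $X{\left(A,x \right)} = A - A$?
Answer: $474631$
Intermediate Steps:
$X{\left(A,x \right)} = 0$
$\left(461 + 60\right) \left(X{\left(-16,32 \right)} + 911\right) = \left(461 + 60\right) \left(0 + 911\right) = 521 \cdot 911 = 474631$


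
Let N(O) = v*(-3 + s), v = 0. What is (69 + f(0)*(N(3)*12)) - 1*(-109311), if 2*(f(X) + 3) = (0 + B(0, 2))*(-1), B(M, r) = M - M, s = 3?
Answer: 109380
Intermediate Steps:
B(M, r) = 0
N(O) = 0 (N(O) = 0*(-3 + 3) = 0*0 = 0)
f(X) = -3 (f(X) = -3 + ((0 + 0)*(-1))/2 = -3 + (0*(-1))/2 = -3 + (½)*0 = -3 + 0 = -3)
(69 + f(0)*(N(3)*12)) - 1*(-109311) = (69 - 0*12) - 1*(-109311) = (69 - 3*0) + 109311 = (69 + 0) + 109311 = 69 + 109311 = 109380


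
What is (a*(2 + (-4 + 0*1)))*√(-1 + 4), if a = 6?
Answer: -12*√3 ≈ -20.785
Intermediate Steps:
(a*(2 + (-4 + 0*1)))*√(-1 + 4) = (6*(2 + (-4 + 0*1)))*√(-1 + 4) = (6*(2 + (-4 + 0)))*√3 = (6*(2 - 4))*√3 = (6*(-2))*√3 = -12*√3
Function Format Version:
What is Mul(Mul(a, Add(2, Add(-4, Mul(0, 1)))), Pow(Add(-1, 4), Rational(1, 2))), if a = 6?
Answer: Mul(-12, Pow(3, Rational(1, 2))) ≈ -20.785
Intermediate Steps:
Mul(Mul(a, Add(2, Add(-4, Mul(0, 1)))), Pow(Add(-1, 4), Rational(1, 2))) = Mul(Mul(6, Add(2, Add(-4, Mul(0, 1)))), Pow(Add(-1, 4), Rational(1, 2))) = Mul(Mul(6, Add(2, Add(-4, 0))), Pow(3, Rational(1, 2))) = Mul(Mul(6, Add(2, -4)), Pow(3, Rational(1, 2))) = Mul(Mul(6, -2), Pow(3, Rational(1, 2))) = Mul(-12, Pow(3, Rational(1, 2)))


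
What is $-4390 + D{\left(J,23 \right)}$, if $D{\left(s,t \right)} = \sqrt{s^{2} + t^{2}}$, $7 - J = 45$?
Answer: $-4390 + \sqrt{1973} \approx -4345.6$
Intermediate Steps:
$J = -38$ ($J = 7 - 45 = -38$)
$-4390 + D{\left(J,23 \right)} = -4390 + \sqrt{\left(-38\right)^{2} + 23^{2}} = -4390 + \sqrt{1444 + 529} = -4390 + \sqrt{1973}$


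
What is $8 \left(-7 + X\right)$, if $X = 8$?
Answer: $8$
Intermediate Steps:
$8 \left(-7 + X\right) = 8 \left(-7 + 8\right) = 8 \cdot 1 = 8$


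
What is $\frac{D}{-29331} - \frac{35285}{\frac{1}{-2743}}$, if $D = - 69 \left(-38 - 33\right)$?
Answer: $\frac{946284102002}{9777} \approx 9.6787 \cdot 10^{7}$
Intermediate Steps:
$D = 4899$ ($D = \left(-69\right) \left(-71\right) = 4899$)
$\frac{D}{-29331} - \frac{35285}{\frac{1}{-2743}} = \frac{4899}{-29331} - \frac{35285}{\frac{1}{-2743}} = 4899 \left(- \frac{1}{29331}\right) - \frac{35285}{- \frac{1}{2743}} = - \frac{1633}{9777} - -96786755 = - \frac{1633}{9777} + 96786755 = \frac{946284102002}{9777}$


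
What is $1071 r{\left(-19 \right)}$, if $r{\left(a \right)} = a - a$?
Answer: $0$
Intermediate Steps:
$r{\left(a \right)} = 0$
$1071 r{\left(-19 \right)} = 1071 \cdot 0 = 0$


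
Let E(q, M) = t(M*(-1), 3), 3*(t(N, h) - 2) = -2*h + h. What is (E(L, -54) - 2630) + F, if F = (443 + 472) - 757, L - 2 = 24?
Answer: -2471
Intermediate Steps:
L = 26 (L = 2 + 24 = 26)
t(N, h) = 2 - h/3 (t(N, h) = 2 + (-2*h + h)/3 = 2 + (-h)/3 = 2 - h/3)
E(q, M) = 1 (E(q, M) = 2 - ⅓*3 = 2 - 1 = 1)
F = 158 (F = 915 - 757 = 158)
(E(L, -54) - 2630) + F = (1 - 2630) + 158 = -2629 + 158 = -2471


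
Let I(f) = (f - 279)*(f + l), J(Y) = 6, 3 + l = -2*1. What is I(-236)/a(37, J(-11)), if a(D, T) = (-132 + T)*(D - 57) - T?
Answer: 124115/2514 ≈ 49.370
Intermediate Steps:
l = -5 (l = -3 - 2*1 = -3 - 2 = -5)
I(f) = (-279 + f)*(-5 + f) (I(f) = (f - 279)*(f - 5) = (-279 + f)*(-5 + f))
a(D, T) = -T + (-132 + T)*(-57 + D) (a(D, T) = (-132 + T)*(-57 + D) - T = -T + (-132 + T)*(-57 + D))
I(-236)/a(37, J(-11)) = (1395 + (-236)**2 - 284*(-236))/(7524 - 132*37 - 58*6 + 37*6) = (1395 + 55696 + 67024)/(7524 - 4884 - 348 + 222) = 124115/2514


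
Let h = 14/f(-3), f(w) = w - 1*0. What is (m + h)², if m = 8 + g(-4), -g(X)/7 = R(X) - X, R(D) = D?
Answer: 100/9 ≈ 11.111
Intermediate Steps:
f(w) = w (f(w) = w + 0 = w)
g(X) = 0 (g(X) = -7*(X - X) = -7*0 = 0)
h = -14/3 (h = 14/(-3) = 14*(-⅓) = -14/3 ≈ -4.6667)
m = 8 (m = 8 + 0 = 8)
(m + h)² = (8 - 14/3)² = (10/3)² = 100/9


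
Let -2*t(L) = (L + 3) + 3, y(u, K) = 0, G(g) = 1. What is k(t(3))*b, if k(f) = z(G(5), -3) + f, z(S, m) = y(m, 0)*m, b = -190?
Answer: 855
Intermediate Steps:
z(S, m) = 0 (z(S, m) = 0*m = 0)
t(L) = -3 - L/2 (t(L) = -((L + 3) + 3)/2 = -((3 + L) + 3)/2 = -(6 + L)/2 = -3 - L/2)
k(f) = f (k(f) = 0 + f = f)
k(t(3))*b = (-3 - ½*3)*(-190) = (-3 - 3/2)*(-190) = -9/2*(-190) = 855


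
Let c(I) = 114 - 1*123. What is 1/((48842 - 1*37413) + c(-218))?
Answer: 1/11420 ≈ 8.7566e-5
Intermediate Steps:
c(I) = -9 (c(I) = 114 - 123 = -9)
1/((48842 - 1*37413) + c(-218)) = 1/((48842 - 1*37413) - 9) = 1/((48842 - 37413) - 9) = 1/(11429 - 9) = 1/11420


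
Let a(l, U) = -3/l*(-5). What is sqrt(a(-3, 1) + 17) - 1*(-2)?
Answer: 2 + 2*sqrt(3) ≈ 5.4641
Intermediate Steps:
a(l, U) = 15/l
sqrt(a(-3, 1) + 17) - 1*(-2) = sqrt(15/(-3) + 17) - 1*(-2) = sqrt(15*(-1/3) + 17) + 2 = sqrt(-5 + 17) + 2 = sqrt(12) + 2 = 2*sqrt(3) + 2 = 2 + 2*sqrt(3)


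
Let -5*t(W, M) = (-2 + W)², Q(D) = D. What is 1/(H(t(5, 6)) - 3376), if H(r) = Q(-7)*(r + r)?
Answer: -5/16754 ≈ -0.00029844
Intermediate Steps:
t(W, M) = -(-2 + W)²/5
H(r) = -14*r (H(r) = -7*(r + r) = -14*r)
1/(H(t(5, 6)) - 3376) = 1/(-(-14)*(-2 + 5)²/5 - 3376) = 1/(-(-14)*3²/5 - 3376) = 1/(-(-14)*9/5 - 3376) = 1/(-14*(-9/5) - 3376) = 1/(126/5 - 3376) = 1/(-16754/5) = -5/16754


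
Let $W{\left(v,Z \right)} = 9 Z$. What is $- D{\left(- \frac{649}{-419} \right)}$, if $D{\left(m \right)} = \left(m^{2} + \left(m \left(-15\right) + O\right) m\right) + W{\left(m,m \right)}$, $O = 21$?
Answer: $- \frac{2261116}{175561} \approx -12.879$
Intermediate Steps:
$D{\left(m \right)} = m^{2} + 9 m + m \left(21 - 15 m\right)$ ($D{\left(m \right)} = \left(m^{2} + \left(m \left(-15\right) + 21\right) m\right) + 9 m = \left(m^{2} + \left(- 15 m + 21\right) m\right) + 9 m = \left(m^{2} + \left(21 - 15 m\right) m\right) + 9 m = \left(m^{2} + m \left(21 - 15 m\right)\right) + 9 m = m^{2} + 9 m + m \left(21 - 15 m\right)$)
$- D{\left(- \frac{649}{-419} \right)} = - 2 \left(- \frac{649}{-419}\right) \left(15 - 7 \left(- \frac{649}{-419}\right)\right) = - 2 \left(\left(-649\right) \left(- \frac{1}{419}\right)\right) \left(15 - 7 \left(\left(-649\right) \left(- \frac{1}{419}\right)\right)\right) = - \frac{2 \cdot 649 \left(15 - \frac{4543}{419}\right)}{419} = - \frac{2 \cdot 649 \cdot 1742}{419 \cdot 419} = \left(-1\right) \frac{2261116}{175561} = - \frac{2261116}{175561}$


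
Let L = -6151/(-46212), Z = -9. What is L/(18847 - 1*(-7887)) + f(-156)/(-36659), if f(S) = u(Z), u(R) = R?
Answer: 11344373981/45289687317672 ≈ 0.00025048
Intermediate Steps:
f(S) = -9
L = 6151/46212 (L = -6151*(-1/46212) = 6151/46212 ≈ 0.13310)
L/(18847 - 1*(-7887)) + f(-156)/(-36659) = 6151/(46212*(18847 - 1*(-7887))) - 9/(-36659) = 6151/(46212*(18847 + 7887)) - 9*(-1/36659) = (6151/46212)/26734 + 9/36659 = (6151/46212)*(1/26734) + 9/36659 = 6151/1235431608 + 9/36659 = 11344373981/45289687317672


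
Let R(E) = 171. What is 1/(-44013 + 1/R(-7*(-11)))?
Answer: -171/7526222 ≈ -2.2721e-5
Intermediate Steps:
1/(-44013 + 1/R(-7*(-11))) = 1/(-44013 + 1/171) = 1/(-7526222/171) = -171/7526222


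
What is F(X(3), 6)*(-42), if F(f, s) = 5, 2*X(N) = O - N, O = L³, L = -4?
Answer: -210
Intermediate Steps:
O = -64 (O = (-4)³ = -64)
X(N) = -32 - N/2 (X(N) = (-64 - N)/2 = -32 - N/2)
F(X(3), 6)*(-42) = 5*(-42) = -210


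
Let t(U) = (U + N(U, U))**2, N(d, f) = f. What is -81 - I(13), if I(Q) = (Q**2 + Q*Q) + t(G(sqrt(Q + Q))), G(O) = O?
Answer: -523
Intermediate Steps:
t(U) = 4*U**2 (t(U) = (U + U)**2 = (2*U)**2 = 4*U**2)
I(Q) = 2*Q**2 + 8*Q (I(Q) = (Q**2 + Q*Q) + 4*(sqrt(Q + Q))**2 = (Q**2 + Q**2) + 4*(sqrt(2*Q))**2 = 2*Q**2 + 4*(sqrt(2)*sqrt(Q))**2 = 2*Q**2 + 4*(2*Q) = 2*Q**2 + 8*Q)
-81 - I(13) = -81 - 2*13*(4 + 13) = -81 - 2*13*17 = -81 - 1*442 = -81 - 442 = -523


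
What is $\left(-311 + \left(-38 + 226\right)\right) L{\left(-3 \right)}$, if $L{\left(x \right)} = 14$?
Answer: $-1722$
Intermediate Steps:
$\left(-311 + \left(-38 + 226\right)\right) L{\left(-3 \right)} = \left(-311 + \left(-38 + 226\right)\right) 14 = \left(-311 + 188\right) 14 = \left(-123\right) 14 = -1722$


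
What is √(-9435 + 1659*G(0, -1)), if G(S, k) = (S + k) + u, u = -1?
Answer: 3*I*√1417 ≈ 112.93*I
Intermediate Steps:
G(S, k) = -1 + S + k (G(S, k) = (S + k) - 1 = -1 + S + k)
√(-9435 + 1659*G(0, -1)) = √(-9435 + 1659*(-1 + 0 - 1)) = √(-9435 + 1659*(-2)) = √(-9435 - 3318) = √(-12753) = 3*I*√1417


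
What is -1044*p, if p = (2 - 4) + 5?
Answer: -3132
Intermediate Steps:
p = 3 (p = -2 + 5 = 3)
-1044*p = -1044*3 = -3132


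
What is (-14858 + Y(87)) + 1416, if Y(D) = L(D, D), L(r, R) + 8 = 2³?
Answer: -13442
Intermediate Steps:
L(r, R) = 0 (L(r, R) = -8 + 2³ = -8 + 8 = 0)
Y(D) = 0
(-14858 + Y(87)) + 1416 = (-14858 + 0) + 1416 = -14858 + 1416 = -13442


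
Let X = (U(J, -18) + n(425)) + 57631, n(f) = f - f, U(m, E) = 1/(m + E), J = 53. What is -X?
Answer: -2017086/35 ≈ -57631.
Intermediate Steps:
U(m, E) = 1/(E + m)
n(f) = 0
X = 2017086/35 (X = (1/(-18 + 53) + 0) + 57631 = (1/35 + 0) + 57631 = 1/35 + 57631 = 2017086/35 ≈ 57631.)
-X = -1*2017086/35 = -2017086/35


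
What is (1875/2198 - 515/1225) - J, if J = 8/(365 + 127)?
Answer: 3939949/9462390 ≈ 0.41638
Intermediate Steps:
J = 2/123 (J = 8/492 = 8*(1/492) = 2/123 ≈ 0.016260)
(1875/2198 - 515/1225) - J = (1875/2198 - 515/1225) - 1*2/123 = (1875*(1/2198) - 515*1/1225) - 2/123 = (1875/2198 - 103/245) - 2/123 = 33283/76930 - 2/123 = 3939949/9462390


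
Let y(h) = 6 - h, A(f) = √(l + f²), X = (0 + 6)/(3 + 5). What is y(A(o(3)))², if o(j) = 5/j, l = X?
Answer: (36 - √127)²/36 ≈ 16.989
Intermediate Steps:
X = ¾ (X = 6/8 = 6*(⅛) = ¾ ≈ 0.75000)
l = ¾ ≈ 0.75000
A(f) = √(¾ + f²)
y(A(o(3)))² = (6 - √(3 + 4*(5/3)²)/2)² = (6 - √(3 + 4*(25/9))/2)² = (6 - √(3 + 100/9)/2)² = (6 - √(127/9)/2)² = (6 - √127/3/2)² = (6 - √127/6)²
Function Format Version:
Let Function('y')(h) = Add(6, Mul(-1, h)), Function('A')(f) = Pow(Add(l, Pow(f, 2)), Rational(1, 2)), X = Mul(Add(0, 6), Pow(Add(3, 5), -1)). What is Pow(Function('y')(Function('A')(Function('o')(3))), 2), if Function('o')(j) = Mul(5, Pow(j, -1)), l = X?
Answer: Mul(Rational(1, 36), Pow(Add(36, Mul(-1, Pow(127, Rational(1, 2)))), 2)) ≈ 16.989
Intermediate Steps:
X = Rational(3, 4) (X = Mul(6, Pow(8, -1)) = Mul(6, Rational(1, 8)) = Rational(3, 4) ≈ 0.75000)
l = Rational(3, 4) ≈ 0.75000
Function('A')(f) = Pow(Add(Rational(3, 4), Pow(f, 2)), Rational(1, 2))
Pow(Function('y')(Function('A')(Function('o')(3))), 2) = Pow(Add(6, Mul(-1, Mul(Rational(1, 2), Pow(Add(3, Mul(4, Pow(Mul(5, Pow(3, -1)), 2))), Rational(1, 2))))), 2) = Pow(Add(6, Mul(-1, Mul(Rational(1, 2), Pow(Add(3, Mul(4, Pow(Mul(5, Rational(1, 3)), 2))), Rational(1, 2))))), 2) = Pow(Add(6, Mul(-1, Mul(Rational(1, 2), Pow(Add(3, Mul(4, Pow(Rational(5, 3), 2))), Rational(1, 2))))), 2) = Pow(Add(6, Mul(-1, Mul(Rational(1, 2), Pow(Add(3, Mul(4, Rational(25, 9))), Rational(1, 2))))), 2) = Pow(Add(6, Mul(-1, Mul(Rational(1, 2), Pow(Add(3, Rational(100, 9)), Rational(1, 2))))), 2) = Pow(Add(6, Mul(-1, Mul(Rational(1, 2), Pow(Rational(127, 9), Rational(1, 2))))), 2) = Pow(Add(6, Mul(-1, Mul(Rational(1, 2), Mul(Rational(1, 3), Pow(127, Rational(1, 2)))))), 2) = Pow(Add(6, Mul(-1, Mul(Rational(1, 6), Pow(127, Rational(1, 2))))), 2) = Pow(Add(6, Mul(Rational(-1, 6), Pow(127, Rational(1, 2)))), 2)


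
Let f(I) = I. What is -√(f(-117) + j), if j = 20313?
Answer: -6*√561 ≈ -142.11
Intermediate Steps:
-√(f(-117) + j) = -√(-117 + 20313) = -√20196 = -6*√561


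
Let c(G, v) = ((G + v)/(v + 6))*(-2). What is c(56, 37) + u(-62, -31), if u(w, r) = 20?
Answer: 674/43 ≈ 15.674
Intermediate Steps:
c(G, v) = -2*(G + v)/(6 + v) (c(G, v) = ((G + v)/(6 + v))*(-2) = -2*(G + v)/(6 + v))
c(56, 37) + u(-62, -31) = 2*(-1*56 - 1*37)/(6 + 37) + 20 = 2*(-56 - 37)/43 + 20 = 2*(1/43)*(-93) + 20 = -186/43 + 20 = 674/43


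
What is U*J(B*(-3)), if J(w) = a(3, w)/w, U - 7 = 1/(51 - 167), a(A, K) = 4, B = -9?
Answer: 811/783 ≈ 1.0358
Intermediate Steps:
U = 811/116 (U = 7 + 1/(51 - 167) = 7 + 1/(-116) = 7 - 1/116 = 811/116 ≈ 6.9914)
J(w) = 4/w
U*J(B*(-3)) = 811*(4/((-9*(-3))))/116 = 811*(4/27)/116 = 811*(4*(1/27))/116 = (811/116)*(4/27) = 811/783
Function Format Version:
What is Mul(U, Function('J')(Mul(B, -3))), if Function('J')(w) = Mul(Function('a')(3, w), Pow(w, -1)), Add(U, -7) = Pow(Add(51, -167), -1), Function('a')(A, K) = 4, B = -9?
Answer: Rational(811, 783) ≈ 1.0358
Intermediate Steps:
U = Rational(811, 116) (U = Add(7, Pow(Add(51, -167), -1)) = Add(7, Pow(-116, -1)) = Add(7, Rational(-1, 116)) = Rational(811, 116) ≈ 6.9914)
Function('J')(w) = Mul(4, Pow(w, -1))
Mul(U, Function('J')(Mul(B, -3))) = Mul(Rational(811, 116), Mul(4, Pow(Mul(-9, -3), -1))) = Mul(Rational(811, 116), Mul(4, Pow(27, -1))) = Mul(Rational(811, 116), Mul(4, Rational(1, 27))) = Mul(Rational(811, 116), Rational(4, 27)) = Rational(811, 783)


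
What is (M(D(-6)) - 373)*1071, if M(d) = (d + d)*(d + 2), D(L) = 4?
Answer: -348075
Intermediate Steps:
M(d) = 2*d*(2 + d) (M(d) = (2*d)*(2 + d) = 2*d*(2 + d))
(M(D(-6)) - 373)*1071 = (2*4*(2 + 4) - 373)*1071 = (2*4*6 - 373)*1071 = (48 - 373)*1071 = -325*1071 = -348075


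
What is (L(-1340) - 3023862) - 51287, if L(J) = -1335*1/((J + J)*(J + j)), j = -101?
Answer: -2375171284291/772376 ≈ -3.0751e+6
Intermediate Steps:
L(J) = -1335/(2*J*(-101 + J)) (L(J) = -1335*1/((J - 101)*(J + J)) = -1335*1/(2*J*(-101 + J)) = -1335/(2*J*(-101 + J)))
(L(-1340) - 3023862) - 51287 = (-1335/2/(-1340*(-101 - 1340)) - 3023862) - 51287 = (-1335/2*(-1/1340)/(-1441) - 3023862) - 51287 = (-1335/2*(-1/1340)*(-1/1441) - 3023862) - 51287 = (-267/772376 - 3023862) - 51287 = -2335558436379/772376 - 51287 = -2375171284291/772376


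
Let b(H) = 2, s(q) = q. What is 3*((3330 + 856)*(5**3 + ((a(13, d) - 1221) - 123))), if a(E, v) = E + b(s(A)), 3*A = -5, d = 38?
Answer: -15119832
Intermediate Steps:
A = -5/3 (A = (1/3)*(-5) = -5/3 ≈ -1.6667)
a(E, v) = 2 + E (a(E, v) = E + 2 = 2 + E)
3*((3330 + 856)*(5**3 + ((a(13, d) - 1221) - 123))) = 3*((3330 + 856)*(5**3 + (((2 + 13) - 1221) - 123))) = 3*(4186*(125 + ((15 - 1221) - 123))) = 3*(4186*(125 + (-1206 - 123))) = 3*(4186*(125 - 1329)) = 3*(4186*(-1204)) = 3*(-5039944) = -15119832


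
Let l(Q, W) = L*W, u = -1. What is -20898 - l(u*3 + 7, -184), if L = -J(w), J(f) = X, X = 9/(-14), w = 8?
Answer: -145458/7 ≈ -20780.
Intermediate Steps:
X = -9/14 (X = 9*(-1/14) = -9/14 ≈ -0.64286)
J(f) = -9/14
L = 9/14 (L = -1*(-9/14) = 9/14 ≈ 0.64286)
l(Q, W) = 9*W/14
-20898 - l(u*3 + 7, -184) = -20898 - 9*(-184)/14 = -20898 - 1*(-828/7) = -20898 + 828/7 = -145458/7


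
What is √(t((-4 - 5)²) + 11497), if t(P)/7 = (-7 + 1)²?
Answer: √11749 ≈ 108.39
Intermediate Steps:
t(P) = 252 (t(P) = 7*(-7 + 1)² = 7*(-6)² = 7*36 = 252)
√(t((-4 - 5)²) + 11497) = √(252 + 11497) = √11749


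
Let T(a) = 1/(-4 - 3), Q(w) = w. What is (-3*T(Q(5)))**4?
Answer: 81/2401 ≈ 0.033736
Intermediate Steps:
T(a) = -1/7 (T(a) = 1/(-7) = -1/7)
(-3*T(Q(5)))**4 = (-3*(-1/7))**4 = (3/7)**4 = 81/2401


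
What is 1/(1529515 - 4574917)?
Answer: -1/3045402 ≈ -3.2836e-7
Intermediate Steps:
1/(1529515 - 4574917) = 1/(-3045402) = -1/3045402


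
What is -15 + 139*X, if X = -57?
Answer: -7938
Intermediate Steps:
-15 + 139*X = -15 + 139*(-57) = -15 - 7923 = -7938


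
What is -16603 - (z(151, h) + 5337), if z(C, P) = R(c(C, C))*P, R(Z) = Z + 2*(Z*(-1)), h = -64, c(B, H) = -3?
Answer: -21748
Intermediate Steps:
R(Z) = -Z (R(Z) = Z + 2*(-Z) = Z - 2*Z = -Z)
z(C, P) = 3*P (z(C, P) = (-1*(-3))*P = 3*P)
-16603 - (z(151, h) + 5337) = -16603 - (3*(-64) + 5337) = -16603 - (-192 + 5337) = -16603 - 1*5145 = -16603 - 5145 = -21748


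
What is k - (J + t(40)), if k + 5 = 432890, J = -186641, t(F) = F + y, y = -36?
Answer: 619522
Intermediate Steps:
t(F) = -36 + F (t(F) = F - 36 = -36 + F)
k = 432885 (k = -5 + 432890 = 432885)
k - (J + t(40)) = 432885 - (-186641 + (-36 + 40)) = 432885 - (-186641 + 4) = 432885 - 1*(-186637) = 432885 + 186637 = 619522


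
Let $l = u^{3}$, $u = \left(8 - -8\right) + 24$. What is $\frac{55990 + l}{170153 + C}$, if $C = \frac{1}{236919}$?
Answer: $\frac{14213955405}{20156239304} \approx 0.70519$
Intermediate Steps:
$u = 40$ ($u = \left(8 + 8\right) + 24 = 16 + 24 = 40$)
$C = \frac{1}{236919} \approx 4.2208 \cdot 10^{-6}$
$l = 64000$ ($l = 40^{3} = 64000$)
$\frac{55990 + l}{170153 + C} = \frac{55990 + 64000}{170153 + \frac{1}{236919}} = \frac{119990}{\frac{40312478608}{236919}} = 119990 \cdot \frac{236919}{40312478608} = \frac{14213955405}{20156239304}$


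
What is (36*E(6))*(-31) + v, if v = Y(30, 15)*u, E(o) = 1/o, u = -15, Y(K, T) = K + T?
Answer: -861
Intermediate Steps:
v = -675 (v = (30 + 15)*(-15) = 45*(-15) = -675)
(36*E(6))*(-31) + v = (36/6)*(-31) - 675 = (36*(⅙))*(-31) - 675 = 6*(-31) - 675 = -186 - 675 = -861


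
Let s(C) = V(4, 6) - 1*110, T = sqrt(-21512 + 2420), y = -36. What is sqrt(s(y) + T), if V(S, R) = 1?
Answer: sqrt(-109 + 2*I*sqrt(4773)) ≈ 5.7876 + 11.937*I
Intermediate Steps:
T = 2*I*sqrt(4773) (T = sqrt(-19092) = 2*I*sqrt(4773) ≈ 138.17*I)
s(C) = -109 (s(C) = 1 - 1*110 = 1 - 110 = -109)
sqrt(s(y) + T) = sqrt(-109 + 2*I*sqrt(4773))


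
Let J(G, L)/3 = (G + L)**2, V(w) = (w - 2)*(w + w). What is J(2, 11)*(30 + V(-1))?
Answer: 18252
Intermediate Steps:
V(w) = 2*w*(-2 + w) (V(w) = (-2 + w)*(2*w) = 2*w*(-2 + w))
J(G, L) = 3*(G + L)**2
J(2, 11)*(30 + V(-1)) = (3*(2 + 11)**2)*(30 + 2*(-1)*(-2 - 1)) = (3*13**2)*(30 + 2*(-1)*(-3)) = (3*169)*(30 + 6) = 507*36 = 18252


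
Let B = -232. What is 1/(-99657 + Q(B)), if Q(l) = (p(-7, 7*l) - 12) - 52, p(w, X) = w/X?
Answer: -232/23135271 ≈ -1.0028e-5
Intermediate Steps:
Q(l) = -64 - 1/l (Q(l) = (-7*1/(7*l) - 12) - 52 = (-1/l - 12) - 52 = (-12 - 1/l) - 52 = -64 - 1/l)
1/(-99657 + Q(B)) = 1/(-99657 + (-64 - 1/(-232))) = 1/(-99657 + (-64 - 1*(-1/232))) = 1/(-99657 + (-64 + 1/232)) = 1/(-99657 - 14847/232) = 1/(-23135271/232) = -232/23135271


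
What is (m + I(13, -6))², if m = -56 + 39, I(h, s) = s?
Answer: 529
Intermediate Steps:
m = -17
(m + I(13, -6))² = (-17 - 6)² = (-23)² = 529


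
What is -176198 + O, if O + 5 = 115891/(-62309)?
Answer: -10979148618/62309 ≈ -1.7620e+5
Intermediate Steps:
O = -427436/62309 (O = -5 + 115891/(-62309) = -5 + 115891*(-1/62309) = -5 - 115891/62309 = -427436/62309 ≈ -6.8599)
-176198 + O = -176198 - 427436/62309 = -10979148618/62309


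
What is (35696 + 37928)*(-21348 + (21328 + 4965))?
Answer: 364070680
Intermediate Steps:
(35696 + 37928)*(-21348 + (21328 + 4965)) = 73624*(-21348 + 26293) = 73624*4945 = 364070680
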